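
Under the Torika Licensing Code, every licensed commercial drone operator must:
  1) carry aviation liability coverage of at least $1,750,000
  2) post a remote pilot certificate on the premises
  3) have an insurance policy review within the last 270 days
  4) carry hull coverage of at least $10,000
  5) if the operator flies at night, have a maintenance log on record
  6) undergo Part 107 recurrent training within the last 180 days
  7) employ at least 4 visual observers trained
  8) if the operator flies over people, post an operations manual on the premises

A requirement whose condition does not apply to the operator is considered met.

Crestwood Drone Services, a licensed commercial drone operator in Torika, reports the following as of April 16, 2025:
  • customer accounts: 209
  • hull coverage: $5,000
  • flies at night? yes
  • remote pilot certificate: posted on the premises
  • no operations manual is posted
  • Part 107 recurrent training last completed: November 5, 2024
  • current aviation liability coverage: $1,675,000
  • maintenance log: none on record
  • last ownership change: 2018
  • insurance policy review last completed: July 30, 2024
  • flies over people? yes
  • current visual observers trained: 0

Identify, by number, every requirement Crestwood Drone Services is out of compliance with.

1, 4, 5, 7, 8

1. aviation liability coverage $1,675,000 < $1,750,000 → not met
2. remote pilot certificate present → met
3. insurance policy review 260 days ago vs limit 270 → met
4. hull coverage $5,000 < $10,000 → not met
5. condition 'flies at night' holds; maintenance log absent → not met
6. Part 107 recurrent training 162 days ago vs limit 180 → met
7. visual observers trained 0 < 4 → not met
8. condition 'flies over people' holds; operations manual absent → not met
Not met: 1, 4, 5, 7, 8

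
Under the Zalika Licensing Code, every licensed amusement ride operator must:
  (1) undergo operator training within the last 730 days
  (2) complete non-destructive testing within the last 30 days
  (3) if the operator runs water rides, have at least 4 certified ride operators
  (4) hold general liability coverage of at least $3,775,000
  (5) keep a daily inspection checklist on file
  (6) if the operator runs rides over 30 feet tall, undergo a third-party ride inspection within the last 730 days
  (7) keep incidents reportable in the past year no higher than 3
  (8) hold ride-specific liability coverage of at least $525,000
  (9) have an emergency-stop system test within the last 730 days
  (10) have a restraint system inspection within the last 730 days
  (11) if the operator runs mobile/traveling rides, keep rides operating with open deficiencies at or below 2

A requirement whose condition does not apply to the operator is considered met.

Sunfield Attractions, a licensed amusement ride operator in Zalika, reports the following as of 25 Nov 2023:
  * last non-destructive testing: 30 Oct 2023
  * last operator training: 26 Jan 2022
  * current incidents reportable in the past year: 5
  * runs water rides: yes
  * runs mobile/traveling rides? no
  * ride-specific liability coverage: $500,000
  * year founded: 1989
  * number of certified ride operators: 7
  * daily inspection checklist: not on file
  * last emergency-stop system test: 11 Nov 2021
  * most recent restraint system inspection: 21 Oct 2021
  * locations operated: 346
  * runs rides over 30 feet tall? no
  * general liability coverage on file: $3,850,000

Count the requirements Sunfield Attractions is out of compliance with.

5

1. operator training 668 days ago vs limit 730 → met
2. non-destructive testing 26 days ago vs limit 30 → met
3. condition 'runs water rides' holds; certified ride operators 7 ≥ 4 → met
4. general liability coverage $3,850,000 ≥ $3,775,000 → met
5. daily inspection checklist absent → not met
6. condition 'runs rides over 30 feet tall' does not hold → requirement n/a → met
7. incidents reportable in the past year 5 > 3 → not met
8. ride-specific liability coverage $500,000 < $525,000 → not met
9. emergency-stop system test 744 days ago vs limit 730 → not met
10. restraint system inspection 765 days ago vs limit 730 → not met
11. condition 'runs mobile/traveling rides' does not hold → requirement n/a → met
Not met: 5 of 11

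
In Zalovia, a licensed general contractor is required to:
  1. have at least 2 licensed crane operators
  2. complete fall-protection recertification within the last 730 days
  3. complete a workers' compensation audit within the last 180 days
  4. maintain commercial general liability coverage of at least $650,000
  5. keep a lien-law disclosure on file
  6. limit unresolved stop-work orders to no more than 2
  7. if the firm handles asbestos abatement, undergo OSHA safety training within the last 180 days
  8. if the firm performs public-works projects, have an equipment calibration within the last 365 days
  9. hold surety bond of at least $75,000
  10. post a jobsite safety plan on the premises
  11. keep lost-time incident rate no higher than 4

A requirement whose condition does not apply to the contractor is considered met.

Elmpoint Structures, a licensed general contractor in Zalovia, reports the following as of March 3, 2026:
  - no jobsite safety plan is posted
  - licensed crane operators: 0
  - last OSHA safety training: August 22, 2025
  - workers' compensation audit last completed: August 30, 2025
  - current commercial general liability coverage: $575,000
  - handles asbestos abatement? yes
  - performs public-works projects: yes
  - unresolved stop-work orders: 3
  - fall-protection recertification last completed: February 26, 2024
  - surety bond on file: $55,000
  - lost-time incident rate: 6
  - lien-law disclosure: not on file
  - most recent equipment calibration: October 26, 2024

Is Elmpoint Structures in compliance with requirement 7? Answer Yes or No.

7. condition 'handles asbestos abatement' holds; OSHA safety training 193 days ago vs limit 180 → not met

No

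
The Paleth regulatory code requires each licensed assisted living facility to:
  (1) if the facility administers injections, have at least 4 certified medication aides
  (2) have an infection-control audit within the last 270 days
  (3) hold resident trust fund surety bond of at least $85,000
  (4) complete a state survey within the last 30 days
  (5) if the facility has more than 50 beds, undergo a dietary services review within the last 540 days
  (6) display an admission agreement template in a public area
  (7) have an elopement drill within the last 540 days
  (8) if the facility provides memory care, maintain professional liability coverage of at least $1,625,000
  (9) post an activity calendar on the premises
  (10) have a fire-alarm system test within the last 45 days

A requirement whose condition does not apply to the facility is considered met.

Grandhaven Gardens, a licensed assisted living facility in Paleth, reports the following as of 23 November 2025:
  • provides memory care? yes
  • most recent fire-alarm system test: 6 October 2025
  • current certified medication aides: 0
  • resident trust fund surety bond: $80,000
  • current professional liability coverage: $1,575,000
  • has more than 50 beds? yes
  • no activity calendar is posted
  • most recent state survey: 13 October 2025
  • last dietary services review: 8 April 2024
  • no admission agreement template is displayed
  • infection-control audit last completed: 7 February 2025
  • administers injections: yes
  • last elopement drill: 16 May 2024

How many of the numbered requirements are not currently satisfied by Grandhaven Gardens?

1. condition 'administers injections' holds; certified medication aides 0 < 4 → not met
2. infection-control audit 289 days ago vs limit 270 → not met
3. resident trust fund surety bond $80,000 < $85,000 → not met
4. state survey 41 days ago vs limit 30 → not met
5. condition 'has more than 50 beds' holds; dietary services review 594 days ago vs limit 540 → not met
6. admission agreement template absent → not met
7. elopement drill 556 days ago vs limit 540 → not met
8. condition 'provides memory care' holds; professional liability coverage $1,575,000 < $1,625,000 → not met
9. activity calendar absent → not met
10. fire-alarm system test 48 days ago vs limit 45 → not met
Not met: 10 of 10

10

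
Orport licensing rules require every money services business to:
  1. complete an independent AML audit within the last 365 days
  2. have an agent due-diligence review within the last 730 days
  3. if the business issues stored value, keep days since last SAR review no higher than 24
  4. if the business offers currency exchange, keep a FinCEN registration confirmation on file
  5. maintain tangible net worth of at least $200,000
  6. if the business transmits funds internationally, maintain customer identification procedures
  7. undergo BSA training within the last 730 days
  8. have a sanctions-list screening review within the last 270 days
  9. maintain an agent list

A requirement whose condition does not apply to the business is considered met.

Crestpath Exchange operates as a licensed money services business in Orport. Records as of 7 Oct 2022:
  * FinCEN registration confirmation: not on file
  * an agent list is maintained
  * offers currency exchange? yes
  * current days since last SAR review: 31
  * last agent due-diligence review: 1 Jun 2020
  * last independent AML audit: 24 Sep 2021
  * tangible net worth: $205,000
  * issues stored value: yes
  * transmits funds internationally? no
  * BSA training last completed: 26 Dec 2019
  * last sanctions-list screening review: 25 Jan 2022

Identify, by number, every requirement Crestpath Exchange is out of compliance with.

1. independent AML audit 378 days ago vs limit 365 → not met
2. agent due-diligence review 858 days ago vs limit 730 → not met
3. condition 'issues stored value' holds; days since last SAR review 31 > 24 → not met
4. condition 'offers currency exchange' holds; FinCEN registration confirmation absent → not met
5. tangible net worth $205,000 ≥ $200,000 → met
6. condition 'transmits funds internationally' does not hold → requirement n/a → met
7. BSA training 1016 days ago vs limit 730 → not met
8. sanctions-list screening review 255 days ago vs limit 270 → met
9. agent list present → met
Not met: 1, 2, 3, 4, 7

1, 2, 3, 4, 7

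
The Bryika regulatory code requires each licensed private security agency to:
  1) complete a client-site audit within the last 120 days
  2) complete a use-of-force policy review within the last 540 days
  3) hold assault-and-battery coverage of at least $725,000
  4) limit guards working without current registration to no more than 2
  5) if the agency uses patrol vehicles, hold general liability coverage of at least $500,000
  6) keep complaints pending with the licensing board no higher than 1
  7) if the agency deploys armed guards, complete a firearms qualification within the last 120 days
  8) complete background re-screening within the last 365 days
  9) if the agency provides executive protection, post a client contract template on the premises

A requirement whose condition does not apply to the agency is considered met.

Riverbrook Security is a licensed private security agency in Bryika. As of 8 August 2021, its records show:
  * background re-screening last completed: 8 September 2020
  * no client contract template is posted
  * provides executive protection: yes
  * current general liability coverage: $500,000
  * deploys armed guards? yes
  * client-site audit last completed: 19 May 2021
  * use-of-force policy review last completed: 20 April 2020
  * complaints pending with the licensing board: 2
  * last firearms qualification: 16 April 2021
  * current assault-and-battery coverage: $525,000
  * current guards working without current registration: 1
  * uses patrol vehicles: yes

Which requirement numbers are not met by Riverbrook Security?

1. client-site audit 81 days ago vs limit 120 → met
2. use-of-force policy review 475 days ago vs limit 540 → met
3. assault-and-battery coverage $525,000 < $725,000 → not met
4. guards working without current registration 1 ≤ 2 → met
5. condition 'uses patrol vehicles' holds; general liability coverage $500,000 ≥ $500,000 → met
6. complaints pending with the licensing board 2 > 1 → not met
7. condition 'deploys armed guards' holds; firearms qualification 114 days ago vs limit 120 → met
8. background re-screening 334 days ago vs limit 365 → met
9. condition 'provides executive protection' holds; client contract template absent → not met
Not met: 3, 6, 9

3, 6, 9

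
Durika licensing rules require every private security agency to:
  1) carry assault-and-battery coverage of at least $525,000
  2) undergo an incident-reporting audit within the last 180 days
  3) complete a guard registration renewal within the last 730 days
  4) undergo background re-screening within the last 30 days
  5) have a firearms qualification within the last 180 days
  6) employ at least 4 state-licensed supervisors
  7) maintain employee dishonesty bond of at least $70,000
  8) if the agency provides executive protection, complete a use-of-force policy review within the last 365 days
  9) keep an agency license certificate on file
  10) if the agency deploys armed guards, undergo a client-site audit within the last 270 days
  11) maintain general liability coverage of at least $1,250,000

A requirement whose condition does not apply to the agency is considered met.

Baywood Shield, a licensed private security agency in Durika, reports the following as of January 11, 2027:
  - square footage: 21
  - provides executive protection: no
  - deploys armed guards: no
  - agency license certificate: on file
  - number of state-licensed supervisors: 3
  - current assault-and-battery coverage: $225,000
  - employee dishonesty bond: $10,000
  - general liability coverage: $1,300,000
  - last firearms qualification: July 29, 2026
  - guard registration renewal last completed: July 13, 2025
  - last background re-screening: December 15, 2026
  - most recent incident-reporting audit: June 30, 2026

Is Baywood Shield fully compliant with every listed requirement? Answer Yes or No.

No

1. assault-and-battery coverage $225,000 < $525,000 → not met
2. incident-reporting audit 195 days ago vs limit 180 → not met
3. guard registration renewal 547 days ago vs limit 730 → met
4. background re-screening 27 days ago vs limit 30 → met
5. firearms qualification 166 days ago vs limit 180 → met
6. state-licensed supervisors 3 < 4 → not met
7. employee dishonesty bond $10,000 < $70,000 → not met
8. condition 'provides executive protection' does not hold → requirement n/a → met
9. agency license certificate present → met
10. condition 'deploys armed guards' does not hold → requirement n/a → met
11. general liability coverage $1,300,000 ≥ $1,250,000 → met
Not met: 1, 2, 6, 7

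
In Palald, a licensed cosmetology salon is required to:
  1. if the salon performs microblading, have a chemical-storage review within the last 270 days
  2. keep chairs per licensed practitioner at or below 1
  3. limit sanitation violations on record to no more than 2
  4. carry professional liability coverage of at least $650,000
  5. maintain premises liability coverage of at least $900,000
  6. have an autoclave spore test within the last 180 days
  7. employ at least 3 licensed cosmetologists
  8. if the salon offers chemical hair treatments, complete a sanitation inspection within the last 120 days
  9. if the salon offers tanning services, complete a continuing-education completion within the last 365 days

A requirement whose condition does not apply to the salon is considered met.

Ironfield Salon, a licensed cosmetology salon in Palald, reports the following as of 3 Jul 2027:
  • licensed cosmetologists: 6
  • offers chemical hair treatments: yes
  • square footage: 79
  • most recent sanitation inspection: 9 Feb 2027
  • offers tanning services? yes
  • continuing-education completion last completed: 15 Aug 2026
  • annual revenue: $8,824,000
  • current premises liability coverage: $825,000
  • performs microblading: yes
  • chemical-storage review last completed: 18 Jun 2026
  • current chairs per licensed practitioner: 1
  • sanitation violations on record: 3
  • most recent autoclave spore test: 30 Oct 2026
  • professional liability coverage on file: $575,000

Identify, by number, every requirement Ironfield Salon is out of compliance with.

1. condition 'performs microblading' holds; chemical-storage review 380 days ago vs limit 270 → not met
2. chairs per licensed practitioner 1 ≤ 1 → met
3. sanitation violations on record 3 > 2 → not met
4. professional liability coverage $575,000 < $650,000 → not met
5. premises liability coverage $825,000 < $900,000 → not met
6. autoclave spore test 246 days ago vs limit 180 → not met
7. licensed cosmetologists 6 ≥ 3 → met
8. condition 'offers chemical hair treatments' holds; sanitation inspection 144 days ago vs limit 120 → not met
9. condition 'offers tanning services' holds; continuing-education completion 322 days ago vs limit 365 → met
Not met: 1, 3, 4, 5, 6, 8

1, 3, 4, 5, 6, 8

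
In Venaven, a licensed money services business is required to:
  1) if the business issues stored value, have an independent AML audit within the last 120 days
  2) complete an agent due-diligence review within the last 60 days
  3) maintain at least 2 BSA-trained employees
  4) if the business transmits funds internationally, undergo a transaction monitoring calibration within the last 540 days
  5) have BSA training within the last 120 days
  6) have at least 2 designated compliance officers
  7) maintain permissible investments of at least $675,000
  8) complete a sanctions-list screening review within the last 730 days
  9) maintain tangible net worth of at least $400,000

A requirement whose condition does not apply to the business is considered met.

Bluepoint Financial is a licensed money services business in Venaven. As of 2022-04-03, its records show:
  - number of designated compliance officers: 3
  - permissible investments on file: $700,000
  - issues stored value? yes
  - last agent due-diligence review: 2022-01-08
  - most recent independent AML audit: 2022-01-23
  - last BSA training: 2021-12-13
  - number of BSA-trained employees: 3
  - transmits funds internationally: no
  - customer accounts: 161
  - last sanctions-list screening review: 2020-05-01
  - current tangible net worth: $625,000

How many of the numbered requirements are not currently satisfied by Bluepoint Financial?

1

1. condition 'issues stored value' holds; independent AML audit 70 days ago vs limit 120 → met
2. agent due-diligence review 85 days ago vs limit 60 → not met
3. BSA-trained employees 3 ≥ 2 → met
4. condition 'transmits funds internationally' does not hold → requirement n/a → met
5. BSA training 111 days ago vs limit 120 → met
6. designated compliance officers 3 ≥ 2 → met
7. permissible investments $700,000 ≥ $675,000 → met
8. sanctions-list screening review 702 days ago vs limit 730 → met
9. tangible net worth $625,000 ≥ $400,000 → met
Not met: 1 of 9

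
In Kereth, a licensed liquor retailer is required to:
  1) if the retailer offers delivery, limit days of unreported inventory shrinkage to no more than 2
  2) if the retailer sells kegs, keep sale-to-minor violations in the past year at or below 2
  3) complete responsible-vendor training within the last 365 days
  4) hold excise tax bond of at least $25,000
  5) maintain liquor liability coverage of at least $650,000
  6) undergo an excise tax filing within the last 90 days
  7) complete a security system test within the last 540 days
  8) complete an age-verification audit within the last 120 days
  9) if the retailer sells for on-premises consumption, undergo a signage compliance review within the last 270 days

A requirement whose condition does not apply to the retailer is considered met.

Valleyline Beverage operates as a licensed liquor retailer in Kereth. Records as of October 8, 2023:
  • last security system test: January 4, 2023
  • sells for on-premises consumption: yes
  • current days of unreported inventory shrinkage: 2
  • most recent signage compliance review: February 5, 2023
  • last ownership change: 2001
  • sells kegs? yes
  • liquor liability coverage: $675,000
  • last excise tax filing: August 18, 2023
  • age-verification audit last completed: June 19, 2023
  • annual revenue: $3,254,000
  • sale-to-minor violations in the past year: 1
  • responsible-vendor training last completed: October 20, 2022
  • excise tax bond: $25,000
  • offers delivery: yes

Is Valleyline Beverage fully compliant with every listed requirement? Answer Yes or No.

1. condition 'offers delivery' holds; days of unreported inventory shrinkage 2 ≤ 2 → met
2. condition 'sells kegs' holds; sale-to-minor violations in the past year 1 ≤ 2 → met
3. responsible-vendor training 353 days ago vs limit 365 → met
4. excise tax bond $25,000 ≥ $25,000 → met
5. liquor liability coverage $675,000 ≥ $650,000 → met
6. excise tax filing 51 days ago vs limit 90 → met
7. security system test 277 days ago vs limit 540 → met
8. age-verification audit 111 days ago vs limit 120 → met
9. condition 'sells for on-premises consumption' holds; signage compliance review 245 days ago vs limit 270 → met
All met.

Yes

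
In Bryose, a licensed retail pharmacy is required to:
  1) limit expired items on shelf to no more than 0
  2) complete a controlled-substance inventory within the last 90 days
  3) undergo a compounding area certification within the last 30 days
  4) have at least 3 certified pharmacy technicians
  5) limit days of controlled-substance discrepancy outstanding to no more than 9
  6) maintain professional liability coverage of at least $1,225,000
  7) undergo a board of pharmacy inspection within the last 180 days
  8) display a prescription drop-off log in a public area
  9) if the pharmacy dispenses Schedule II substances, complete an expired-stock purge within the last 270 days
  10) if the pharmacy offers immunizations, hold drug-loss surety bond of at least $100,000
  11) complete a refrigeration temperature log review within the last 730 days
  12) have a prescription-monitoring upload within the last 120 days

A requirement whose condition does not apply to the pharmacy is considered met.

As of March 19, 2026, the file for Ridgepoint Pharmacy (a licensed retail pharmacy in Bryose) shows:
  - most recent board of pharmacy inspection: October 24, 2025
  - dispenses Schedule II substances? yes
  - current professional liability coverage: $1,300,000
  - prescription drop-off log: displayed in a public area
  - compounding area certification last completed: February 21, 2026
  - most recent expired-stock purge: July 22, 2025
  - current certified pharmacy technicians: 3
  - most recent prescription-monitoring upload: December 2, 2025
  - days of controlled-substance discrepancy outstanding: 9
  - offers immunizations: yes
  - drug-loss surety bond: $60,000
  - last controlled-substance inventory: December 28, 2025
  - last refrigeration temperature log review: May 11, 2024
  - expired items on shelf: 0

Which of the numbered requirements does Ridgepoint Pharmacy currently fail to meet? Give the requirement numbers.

1. expired items on shelf 0 ≤ 0 → met
2. controlled-substance inventory 81 days ago vs limit 90 → met
3. compounding area certification 26 days ago vs limit 30 → met
4. certified pharmacy technicians 3 ≥ 3 → met
5. days of controlled-substance discrepancy outstanding 9 ≤ 9 → met
6. professional liability coverage $1,300,000 ≥ $1,225,000 → met
7. board of pharmacy inspection 146 days ago vs limit 180 → met
8. prescription drop-off log present → met
9. condition 'dispenses Schedule II substances' holds; expired-stock purge 240 days ago vs limit 270 → met
10. condition 'offers immunizations' holds; drug-loss surety bond $60,000 < $100,000 → not met
11. refrigeration temperature log review 677 days ago vs limit 730 → met
12. prescription-monitoring upload 107 days ago vs limit 120 → met
Not met: 10

10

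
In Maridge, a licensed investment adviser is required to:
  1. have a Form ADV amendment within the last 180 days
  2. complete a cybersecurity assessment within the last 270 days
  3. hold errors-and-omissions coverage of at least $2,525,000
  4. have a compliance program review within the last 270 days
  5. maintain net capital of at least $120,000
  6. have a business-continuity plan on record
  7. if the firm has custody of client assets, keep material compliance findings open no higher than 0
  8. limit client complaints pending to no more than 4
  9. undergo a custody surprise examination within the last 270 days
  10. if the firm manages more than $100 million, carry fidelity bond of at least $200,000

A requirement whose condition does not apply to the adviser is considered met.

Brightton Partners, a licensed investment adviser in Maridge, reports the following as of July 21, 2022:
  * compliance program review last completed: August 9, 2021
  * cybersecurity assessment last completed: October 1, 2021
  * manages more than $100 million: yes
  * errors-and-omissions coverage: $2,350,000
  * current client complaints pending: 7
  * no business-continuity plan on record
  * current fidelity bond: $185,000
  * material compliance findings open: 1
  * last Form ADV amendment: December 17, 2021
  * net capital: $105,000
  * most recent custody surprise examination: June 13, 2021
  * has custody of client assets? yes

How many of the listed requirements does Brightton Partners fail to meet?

10

1. Form ADV amendment 216 days ago vs limit 180 → not met
2. cybersecurity assessment 293 days ago vs limit 270 → not met
3. errors-and-omissions coverage $2,350,000 < $2,525,000 → not met
4. compliance program review 346 days ago vs limit 270 → not met
5. net capital $105,000 < $120,000 → not met
6. business-continuity plan absent → not met
7. condition 'has custody of client assets' holds; material compliance findings open 1 > 0 → not met
8. client complaints pending 7 > 4 → not met
9. custody surprise examination 403 days ago vs limit 270 → not met
10. condition 'manages more than $100 million' holds; fidelity bond $185,000 < $200,000 → not met
Not met: 10 of 10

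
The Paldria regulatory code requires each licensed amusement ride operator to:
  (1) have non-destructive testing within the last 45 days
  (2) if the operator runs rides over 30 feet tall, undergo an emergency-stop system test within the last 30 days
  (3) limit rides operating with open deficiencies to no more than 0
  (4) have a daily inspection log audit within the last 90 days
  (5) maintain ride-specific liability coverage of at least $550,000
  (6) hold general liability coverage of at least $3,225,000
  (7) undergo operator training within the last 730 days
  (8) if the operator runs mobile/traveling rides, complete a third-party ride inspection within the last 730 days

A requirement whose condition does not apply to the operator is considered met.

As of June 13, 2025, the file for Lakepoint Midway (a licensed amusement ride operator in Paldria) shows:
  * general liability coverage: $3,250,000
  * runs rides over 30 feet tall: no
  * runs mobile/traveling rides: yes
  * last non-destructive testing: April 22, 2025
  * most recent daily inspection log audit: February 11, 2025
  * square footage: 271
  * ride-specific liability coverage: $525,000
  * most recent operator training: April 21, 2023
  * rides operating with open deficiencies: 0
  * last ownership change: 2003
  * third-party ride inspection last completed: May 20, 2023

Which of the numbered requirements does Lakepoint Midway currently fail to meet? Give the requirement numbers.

1. non-destructive testing 52 days ago vs limit 45 → not met
2. condition 'runs rides over 30 feet tall' does not hold → requirement n/a → met
3. rides operating with open deficiencies 0 ≤ 0 → met
4. daily inspection log audit 122 days ago vs limit 90 → not met
5. ride-specific liability coverage $525,000 < $550,000 → not met
6. general liability coverage $3,250,000 ≥ $3,225,000 → met
7. operator training 784 days ago vs limit 730 → not met
8. condition 'runs mobile/traveling rides' holds; third-party ride inspection 755 days ago vs limit 730 → not met
Not met: 1, 4, 5, 7, 8

1, 4, 5, 7, 8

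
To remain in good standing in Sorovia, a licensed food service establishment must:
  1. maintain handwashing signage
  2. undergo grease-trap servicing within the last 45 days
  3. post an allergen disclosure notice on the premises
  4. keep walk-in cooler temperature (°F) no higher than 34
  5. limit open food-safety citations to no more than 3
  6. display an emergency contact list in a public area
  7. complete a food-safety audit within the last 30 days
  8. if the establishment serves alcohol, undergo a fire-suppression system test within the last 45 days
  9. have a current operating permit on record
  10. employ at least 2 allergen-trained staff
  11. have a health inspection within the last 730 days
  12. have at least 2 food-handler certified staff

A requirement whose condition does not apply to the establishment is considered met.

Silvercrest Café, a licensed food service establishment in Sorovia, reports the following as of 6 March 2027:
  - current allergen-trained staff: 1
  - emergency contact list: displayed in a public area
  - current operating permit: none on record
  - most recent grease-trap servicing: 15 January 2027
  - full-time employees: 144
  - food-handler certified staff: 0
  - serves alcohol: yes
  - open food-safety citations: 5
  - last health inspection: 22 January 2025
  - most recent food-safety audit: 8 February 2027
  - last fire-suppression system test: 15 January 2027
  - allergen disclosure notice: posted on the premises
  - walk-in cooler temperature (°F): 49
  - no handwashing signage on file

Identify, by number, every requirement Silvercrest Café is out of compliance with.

1. handwashing signage absent → not met
2. grease-trap servicing 50 days ago vs limit 45 → not met
3. allergen disclosure notice present → met
4. walk-in cooler temperature (°F) 49 > 34 → not met
5. open food-safety citations 5 > 3 → not met
6. emergency contact list present → met
7. food-safety audit 26 days ago vs limit 30 → met
8. condition 'serves alcohol' holds; fire-suppression system test 50 days ago vs limit 45 → not met
9. current operating permit absent → not met
10. allergen-trained staff 1 < 2 → not met
11. health inspection 773 days ago vs limit 730 → not met
12. food-handler certified staff 0 < 2 → not met
Not met: 1, 2, 4, 5, 8, 9, 10, 11, 12

1, 2, 4, 5, 8, 9, 10, 11, 12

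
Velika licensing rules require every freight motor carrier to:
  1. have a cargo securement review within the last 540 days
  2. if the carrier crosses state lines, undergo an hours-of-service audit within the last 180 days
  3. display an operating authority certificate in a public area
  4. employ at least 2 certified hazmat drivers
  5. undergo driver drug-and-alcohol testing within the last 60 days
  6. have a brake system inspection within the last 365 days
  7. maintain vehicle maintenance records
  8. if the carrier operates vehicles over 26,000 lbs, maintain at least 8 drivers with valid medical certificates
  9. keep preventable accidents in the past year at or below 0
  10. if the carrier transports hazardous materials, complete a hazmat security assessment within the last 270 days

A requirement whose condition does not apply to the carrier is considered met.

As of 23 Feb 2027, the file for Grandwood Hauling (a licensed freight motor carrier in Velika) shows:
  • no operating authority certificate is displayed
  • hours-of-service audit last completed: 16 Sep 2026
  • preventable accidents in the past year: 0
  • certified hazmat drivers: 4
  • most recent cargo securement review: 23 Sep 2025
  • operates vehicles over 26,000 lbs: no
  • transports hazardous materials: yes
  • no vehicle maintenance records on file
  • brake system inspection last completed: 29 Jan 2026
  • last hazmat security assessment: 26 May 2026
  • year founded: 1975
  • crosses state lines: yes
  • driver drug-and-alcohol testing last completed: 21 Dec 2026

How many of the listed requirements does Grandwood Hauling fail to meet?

1. cargo securement review 518 days ago vs limit 540 → met
2. condition 'crosses state lines' holds; hours-of-service audit 160 days ago vs limit 180 → met
3. operating authority certificate absent → not met
4. certified hazmat drivers 4 ≥ 2 → met
5. driver drug-and-alcohol testing 64 days ago vs limit 60 → not met
6. brake system inspection 390 days ago vs limit 365 → not met
7. vehicle maintenance records absent → not met
8. condition 'operates vehicles over 26,000 lbs' does not hold → requirement n/a → met
9. preventable accidents in the past year 0 ≤ 0 → met
10. condition 'transports hazardous materials' holds; hazmat security assessment 273 days ago vs limit 270 → not met
Not met: 5 of 10

5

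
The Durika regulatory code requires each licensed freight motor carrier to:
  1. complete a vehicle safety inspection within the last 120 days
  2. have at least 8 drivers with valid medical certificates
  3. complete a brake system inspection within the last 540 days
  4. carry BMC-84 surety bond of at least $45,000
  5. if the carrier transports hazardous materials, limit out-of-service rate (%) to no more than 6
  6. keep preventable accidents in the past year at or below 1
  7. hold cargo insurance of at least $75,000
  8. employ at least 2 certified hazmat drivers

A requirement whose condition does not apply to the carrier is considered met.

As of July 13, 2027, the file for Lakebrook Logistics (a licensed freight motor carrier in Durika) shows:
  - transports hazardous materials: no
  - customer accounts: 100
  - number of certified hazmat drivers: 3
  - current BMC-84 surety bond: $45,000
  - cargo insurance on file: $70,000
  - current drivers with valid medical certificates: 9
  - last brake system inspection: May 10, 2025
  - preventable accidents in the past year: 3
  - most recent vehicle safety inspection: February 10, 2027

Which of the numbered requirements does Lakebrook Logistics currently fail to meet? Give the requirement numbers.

1, 3, 6, 7

1. vehicle safety inspection 153 days ago vs limit 120 → not met
2. drivers with valid medical certificates 9 ≥ 8 → met
3. brake system inspection 794 days ago vs limit 540 → not met
4. BMC-84 surety bond $45,000 ≥ $45,000 → met
5. condition 'transports hazardous materials' does not hold → requirement n/a → met
6. preventable accidents in the past year 3 > 1 → not met
7. cargo insurance $70,000 < $75,000 → not met
8. certified hazmat drivers 3 ≥ 2 → met
Not met: 1, 3, 6, 7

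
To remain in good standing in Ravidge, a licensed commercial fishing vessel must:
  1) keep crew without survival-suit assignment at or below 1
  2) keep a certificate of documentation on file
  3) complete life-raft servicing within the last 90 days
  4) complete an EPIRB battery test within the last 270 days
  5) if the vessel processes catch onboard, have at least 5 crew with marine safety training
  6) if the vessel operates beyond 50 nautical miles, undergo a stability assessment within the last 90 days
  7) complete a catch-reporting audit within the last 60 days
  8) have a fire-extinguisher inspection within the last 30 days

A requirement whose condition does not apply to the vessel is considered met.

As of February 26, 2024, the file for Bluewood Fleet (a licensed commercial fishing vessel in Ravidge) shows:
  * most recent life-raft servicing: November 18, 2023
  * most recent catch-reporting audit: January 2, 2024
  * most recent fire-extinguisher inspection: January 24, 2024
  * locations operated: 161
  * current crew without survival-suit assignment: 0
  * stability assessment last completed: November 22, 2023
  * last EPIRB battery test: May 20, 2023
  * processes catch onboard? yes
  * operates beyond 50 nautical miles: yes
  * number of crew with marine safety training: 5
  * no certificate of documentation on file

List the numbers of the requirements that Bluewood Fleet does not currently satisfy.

1. crew without survival-suit assignment 0 ≤ 1 → met
2. certificate of documentation absent → not met
3. life-raft servicing 100 days ago vs limit 90 → not met
4. EPIRB battery test 282 days ago vs limit 270 → not met
5. condition 'processes catch onboard' holds; crew with marine safety training 5 ≥ 5 → met
6. condition 'operates beyond 50 nautical miles' holds; stability assessment 96 days ago vs limit 90 → not met
7. catch-reporting audit 55 days ago vs limit 60 → met
8. fire-extinguisher inspection 33 days ago vs limit 30 → not met
Not met: 2, 3, 4, 6, 8

2, 3, 4, 6, 8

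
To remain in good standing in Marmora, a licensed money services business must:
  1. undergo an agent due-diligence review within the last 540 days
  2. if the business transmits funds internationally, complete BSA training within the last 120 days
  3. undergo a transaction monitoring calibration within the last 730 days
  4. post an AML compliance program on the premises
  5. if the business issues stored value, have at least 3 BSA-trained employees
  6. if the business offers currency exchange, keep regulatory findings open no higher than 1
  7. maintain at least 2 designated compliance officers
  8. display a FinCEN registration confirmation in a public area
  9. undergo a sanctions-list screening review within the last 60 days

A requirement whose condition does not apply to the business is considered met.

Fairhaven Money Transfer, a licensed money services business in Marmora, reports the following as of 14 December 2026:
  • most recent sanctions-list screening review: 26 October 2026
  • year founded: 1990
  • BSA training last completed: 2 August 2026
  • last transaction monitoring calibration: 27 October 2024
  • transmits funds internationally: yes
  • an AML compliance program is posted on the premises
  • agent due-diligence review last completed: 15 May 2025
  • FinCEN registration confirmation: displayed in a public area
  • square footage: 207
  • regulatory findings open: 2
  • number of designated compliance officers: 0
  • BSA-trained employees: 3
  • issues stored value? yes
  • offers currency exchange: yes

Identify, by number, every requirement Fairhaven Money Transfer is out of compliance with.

1. agent due-diligence review 578 days ago vs limit 540 → not met
2. condition 'transmits funds internationally' holds; BSA training 134 days ago vs limit 120 → not met
3. transaction monitoring calibration 778 days ago vs limit 730 → not met
4. AML compliance program present → met
5. condition 'issues stored value' holds; BSA-trained employees 3 ≥ 3 → met
6. condition 'offers currency exchange' holds; regulatory findings open 2 > 1 → not met
7. designated compliance officers 0 < 2 → not met
8. FinCEN registration confirmation present → met
9. sanctions-list screening review 49 days ago vs limit 60 → met
Not met: 1, 2, 3, 6, 7

1, 2, 3, 6, 7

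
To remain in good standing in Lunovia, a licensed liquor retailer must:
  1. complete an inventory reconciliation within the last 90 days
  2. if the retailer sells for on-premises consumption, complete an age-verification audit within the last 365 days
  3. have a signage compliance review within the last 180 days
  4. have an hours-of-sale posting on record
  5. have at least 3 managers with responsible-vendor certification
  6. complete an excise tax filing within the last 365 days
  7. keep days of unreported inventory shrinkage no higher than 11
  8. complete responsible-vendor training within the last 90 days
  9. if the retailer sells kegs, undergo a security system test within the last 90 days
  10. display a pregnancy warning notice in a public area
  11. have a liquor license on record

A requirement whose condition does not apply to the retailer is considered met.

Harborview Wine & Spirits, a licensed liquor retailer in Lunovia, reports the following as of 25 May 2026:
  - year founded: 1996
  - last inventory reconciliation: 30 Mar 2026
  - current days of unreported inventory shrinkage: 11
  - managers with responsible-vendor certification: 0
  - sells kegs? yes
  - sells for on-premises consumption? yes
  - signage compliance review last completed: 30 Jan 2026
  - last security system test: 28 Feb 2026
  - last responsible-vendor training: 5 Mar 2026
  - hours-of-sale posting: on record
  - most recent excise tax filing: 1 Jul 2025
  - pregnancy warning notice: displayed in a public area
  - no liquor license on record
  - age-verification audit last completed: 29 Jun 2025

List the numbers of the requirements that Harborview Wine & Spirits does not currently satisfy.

5, 11

1. inventory reconciliation 56 days ago vs limit 90 → met
2. condition 'sells for on-premises consumption' holds; age-verification audit 330 days ago vs limit 365 → met
3. signage compliance review 115 days ago vs limit 180 → met
4. hours-of-sale posting present → met
5. managers with responsible-vendor certification 0 < 3 → not met
6. excise tax filing 328 days ago vs limit 365 → met
7. days of unreported inventory shrinkage 11 ≤ 11 → met
8. responsible-vendor training 81 days ago vs limit 90 → met
9. condition 'sells kegs' holds; security system test 86 days ago vs limit 90 → met
10. pregnancy warning notice present → met
11. liquor license absent → not met
Not met: 5, 11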